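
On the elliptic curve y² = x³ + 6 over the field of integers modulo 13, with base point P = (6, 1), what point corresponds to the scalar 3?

Repeated addition: build up to 3P.
2P: tangent at (6, 1): λ = (3·6² + 0)/(2·1) ≡ 4/2. 2⁻¹ ≡ 7 (mod 13), so λ ≡ 4·7 ≡ 2.
  x = λ² - 6 - 6 = 4 - 12 ≡ 5; y = λ·(6 - 5) - 1 ≡ 1. → (5, 1)
3P: (5, 1) + (6, 1). λ = (1 - 1)/(6 - 5) ≡ 0/1 mod 13. 1⁻¹ ≡ 1 (mod 13) since 1·1 = 1 ≡ 1, so λ ≡ 0.
  x = λ² - 5 - 6 = 0 - 11 ≡ 2; y = λ·(5 - 2) - 1 ≡ 12. → (2, 12)

(2, 12)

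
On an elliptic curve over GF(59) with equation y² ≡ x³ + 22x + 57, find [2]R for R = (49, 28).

tangent at (49, 28): λ = (3·49² + 22)/(2·28) ≡ 27/56. 56⁻¹ ≡ 39 (mod 59), so λ ≡ 27·39 ≡ 50.
  x = λ² - 49 - 49 = 2500 - 98 ≡ 42; y = λ·(49 - 42) - 28 ≡ 27. → (42, 27)

(42, 27)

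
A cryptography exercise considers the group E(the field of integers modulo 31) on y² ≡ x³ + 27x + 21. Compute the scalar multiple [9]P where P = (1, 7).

O

Double-and-add on 9 = (1001)₂. Start with P = (1, 7) for the leading 1-bit.
double: tangent at (1, 7): λ = (3·1² + 27)/(2·7) ≡ 30/14. 14⁻¹ ≡ 20 (mod 31), so λ ≡ 30·20 ≡ 11.
  x = λ² - 1 - 1 = 121 - 2 ≡ 26; y = λ·(1 - 26) - 7 ≡ 28. → (26, 28)
double: tangent at (26, 28): λ = (3·26² + 27)/(2·28) ≡ 9/25. 25⁻¹ ≡ 5 (mod 31), so λ ≡ 9·5 ≡ 14.
  x = λ² - 26 - 26 = 196 - 52 ≡ 20; y = λ·(26 - 20) - 28 ≡ 25. → (20, 25)
double: tangent at (20, 25): λ = (3·20² + 27)/(2·25) ≡ 18/19. 19⁻¹ ≡ 18 (mod 31), so λ ≡ 18·18 ≡ 14.
  x = λ² - 20 - 20 = 196 - 40 ≡ 1; y = λ·(20 - 1) - 25 ≡ 24. → (1, 24)
add P: (1, 24) + (1, 7): same x and y₁ ≡ -y₂, so the sum is the point at infinity.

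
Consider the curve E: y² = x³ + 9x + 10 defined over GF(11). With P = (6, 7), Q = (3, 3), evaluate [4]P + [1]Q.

(3, 8)

First 4P:
Repeated addition: build up to 4P.
2P: tangent at (6, 7): λ = (3·6² + 9)/(2·7) ≡ 7/3. 3⁻¹ ≡ 4 (mod 11), so λ ≡ 7·4 ≡ 6.
  x = λ² - 6 - 6 = 36 - 12 ≡ 2; y = λ·(6 - 2) - 7 ≡ 6. → (2, 6)
3P: (2, 6) + (6, 7). λ = (7 - 6)/(6 - 2) ≡ 1/4 mod 11. 4⁻¹ ≡ 3 (mod 11), so λ ≡ 3.
  x = λ² - 2 - 6 = 9 - 8 ≡ 1; y = λ·(2 - 1) - 6 ≡ 8. → (1, 8)
4P: (1, 8) + (6, 7). λ = (7 - 8)/(6 - 1) ≡ 10/5 mod 11. 5⁻¹ ≡ 9 (mod 11), so λ ≡ 2.
  x = λ² - 1 - 6 = 4 - 7 ≡ 8; y = λ·(1 - 8) - 8 ≡ 0. → (8, 0)
4P = (8, 0).
Finally 4P + Q:
(8, 0) + (3, 3). λ = (3 - 0)/(3 - 8) ≡ 3/6 mod 11. 6⁻¹ ≡ 2 (mod 11), so λ ≡ 6.
  x = λ² - 8 - 3 = 36 - 11 ≡ 3; y = λ·(8 - 3) - 0 ≡ 8. → (3, 8)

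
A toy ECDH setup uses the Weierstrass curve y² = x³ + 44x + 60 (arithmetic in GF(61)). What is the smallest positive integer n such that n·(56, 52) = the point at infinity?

4

2P: tangent at (56, 52): λ = (3·56² + 44)/(2·52) ≡ 58/43. 43⁻¹ ≡ 44 (mod 61), so λ ≡ 58·44 ≡ 51.
  x = λ² - 56 - 56 = 2601 - 112 ≡ 49; y = λ·(56 - 49) - 52 ≡ 0. → (49, 0)
3P: (49, 0) + (56, 52). λ = (52 - 0)/(56 - 49) ≡ 52/7 mod 61. 7⁻¹ ≡ 35 (mod 61) since 7·35 = 245 ≡ 1, so λ ≡ 51.
  x = λ² - 49 - 56 = 2601 - 105 ≡ 56; y = λ·(49 - 56) - 0 ≡ 9. → (56, 9)
4P: (56, 9) + (56, 52): same x and y₁ ≡ -y₂, so the sum is the point at infinity.
4P = the point at infinity, so the order is 4.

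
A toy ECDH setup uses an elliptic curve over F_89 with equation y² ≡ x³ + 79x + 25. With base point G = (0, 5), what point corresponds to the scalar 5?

Double-and-add on 5 = (101)₂. Start with G = (0, 5) for the leading 1-bit.
double: tangent at (0, 5): λ = (3·0² + 79)/(2·5) ≡ 79/10. 10⁻¹ ≡ 9 (mod 89), so λ ≡ 79·9 ≡ 88.
  x = λ² - 0 - 0 = 7744 - 0 ≡ 1; y = λ·(0 - 1) - 5 ≡ 85. → (1, 85)
double: tangent at (1, 85): λ = (3·1² + 79)/(2·85) ≡ 82/81. 81⁻¹ ≡ 11 (mod 89), so λ ≡ 82·11 ≡ 12.
  x = λ² - 1 - 1 = 144 - 2 ≡ 53; y = λ·(1 - 53) - 85 ≡ 3. → (53, 3)
add G: (53, 3) + (0, 5). λ = (5 - 3)/(0 - 53) ≡ 2/36 mod 89. 36⁻¹ ≡ 47 (mod 89) since 36·47 = 1692 ≡ 1, so λ ≡ 5.
  x = λ² - 53 - 0 = 25 - 53 ≡ 61; y = λ·(53 - 61) - 3 ≡ 46. → (61, 46)

(61, 46)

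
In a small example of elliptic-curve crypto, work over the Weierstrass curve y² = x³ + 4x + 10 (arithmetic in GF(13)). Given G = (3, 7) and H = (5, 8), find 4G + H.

(3, 6)

First 4G:
Double-and-add on 4 = (100)₂. Start with G = (3, 7) for the leading 1-bit.
double: tangent at (3, 7): λ = (3·3² + 4)/(2·7) ≡ 5/1. 1⁻¹ ≡ 1 (mod 13) since 1·1 = 1 ≡ 1, so λ ≡ 5·1 ≡ 5.
  x = λ² - 3 - 3 = 25 - 6 ≡ 6; y = λ·(3 - 6) - 7 ≡ 4. → (6, 4)
double: tangent at (6, 4): λ = (3·6² + 4)/(2·4) ≡ 8/8. 8⁻¹ ≡ 5 (mod 13), so λ ≡ 8·5 ≡ 1.
  x = λ² - 6 - 6 = 1 - 12 ≡ 2; y = λ·(6 - 2) - 4 ≡ 0. → (2, 0)
4G = (2, 0).
Finally 4G + H:
(2, 0) + (5, 8). λ = (8 - 0)/(5 - 2) ≡ 8/3 mod 13. 3⁻¹ ≡ 9 (mod 13) since 3·9 = 27 ≡ 1, so λ ≡ 7.
  x = λ² - 2 - 5 = 49 - 7 ≡ 3; y = λ·(2 - 3) - 0 ≡ 6. → (3, 6)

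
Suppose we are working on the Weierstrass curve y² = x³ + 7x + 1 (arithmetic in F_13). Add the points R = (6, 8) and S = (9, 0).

(6, 8) + (9, 0). λ = (0 - 8)/(9 - 6) ≡ 5/3 mod 13. 3⁻¹ ≡ 9 (mod 13), so λ ≡ 6.
  x = λ² - 6 - 9 = 36 - 15 ≡ 8; y = λ·(6 - 8) - 8 ≡ 6. → (8, 6)

(8, 6)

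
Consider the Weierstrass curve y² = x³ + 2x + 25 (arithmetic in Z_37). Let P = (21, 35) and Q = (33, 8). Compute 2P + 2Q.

(3, 13)

First 2P:
Repeated addition: build up to 2P.
2P: tangent at (21, 35): λ = (3·21² + 2)/(2·35) ≡ 30/33. 33⁻¹ ≡ 9 (mod 37) since 33·9 = 297 ≡ 1, so λ ≡ 30·9 ≡ 11.
  x = λ² - 21 - 21 = 121 - 42 ≡ 5; y = λ·(21 - 5) - 35 ≡ 30. → (5, 30)
2P = (5, 30).
Next 2Q:
Repeated addition: build up to 2Q.
2Q: tangent at (33, 8): λ = (3·33² + 2)/(2·8) ≡ 13/16. 16⁻¹ ≡ 7 (mod 37), so λ ≡ 13·7 ≡ 17.
  x = λ² - 33 - 33 = 289 - 66 ≡ 1; y = λ·(33 - 1) - 8 ≡ 18. → (1, 18)
2Q = (1, 18).
Finally 2P + 2Q:
(5, 30) + (1, 18). λ = (18 - 30)/(1 - 5) ≡ 25/33 mod 37. 33⁻¹ ≡ 9 (mod 37) since 33·9 = 297 ≡ 1, so λ ≡ 3.
  x = λ² - 5 - 1 = 9 - 6 ≡ 3; y = λ·(5 - 3) - 30 ≡ 13. → (3, 13)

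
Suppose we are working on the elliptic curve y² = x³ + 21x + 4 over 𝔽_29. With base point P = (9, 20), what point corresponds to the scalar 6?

Repeated addition: build up to 6P.
2P: tangent at (9, 20): λ = (3·9² + 21)/(2·20) ≡ 3/11. 11⁻¹ ≡ 8 (mod 29), so λ ≡ 3·8 ≡ 24.
  x = λ² - 9 - 9 = 576 - 18 ≡ 7; y = λ·(9 - 7) - 20 ≡ 28. → (7, 28)
3P: (7, 28) + (9, 20). λ = (20 - 28)/(9 - 7) ≡ 21/2 mod 29. 2⁻¹ ≡ 15 (mod 29), so λ ≡ 25.
  x = λ² - 7 - 9 = 625 - 16 ≡ 0; y = λ·(7 - 0) - 28 ≡ 2. → (0, 2)
4P: (0, 2) + (9, 20). λ = (20 - 2)/(9 - 0) ≡ 18/9 mod 29. 9⁻¹ ≡ 13 (mod 29), so λ ≡ 2.
  x = λ² - 0 - 9 = 4 - 9 ≡ 24; y = λ·(0 - 24) - 2 ≡ 8. → (24, 8)
5P: (24, 8) + (9, 20). λ = (20 - 8)/(9 - 24) ≡ 12/14 mod 29. 14⁻¹ ≡ 27 (mod 29), so λ ≡ 5.
  x = λ² - 24 - 9 = 25 - 33 ≡ 21; y = λ·(24 - 21) - 8 ≡ 7. → (21, 7)
6P: (21, 7) + (9, 20). λ = (20 - 7)/(9 - 21) ≡ 13/17 mod 29. 17⁻¹ ≡ 12 (mod 29), so λ ≡ 11.
  x = λ² - 21 - 9 = 121 - 30 ≡ 4; y = λ·(21 - 4) - 7 ≡ 6. → (4, 6)

(4, 6)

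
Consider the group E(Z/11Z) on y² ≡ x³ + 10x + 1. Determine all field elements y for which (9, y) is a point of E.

x³ + 10x + 1 = 820 ≡ 6 (mod 11).
6 is a non-residue mod 11; no y exists.

none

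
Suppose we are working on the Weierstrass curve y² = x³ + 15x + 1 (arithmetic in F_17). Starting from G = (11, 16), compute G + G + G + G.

(0, 16)

Double-and-add on 4 = (100)₂. Start with G = (11, 16) for the leading 1-bit.
double: tangent at (11, 16): λ = (3·11² + 15)/(2·16) ≡ 4/15. 15⁻¹ ≡ 8 (mod 17), so λ ≡ 4·8 ≡ 15.
  x = λ² - 11 - 11 = 225 - 22 ≡ 16; y = λ·(11 - 16) - 16 ≡ 11. → (16, 11)
double: tangent at (16, 11): λ = (3·16² + 15)/(2·11) ≡ 1/5. 5⁻¹ ≡ 7 (mod 17), so λ ≡ 1·7 ≡ 7.
  x = λ² - 16 - 16 = 49 - 32 ≡ 0; y = λ·(16 - 0) - 11 ≡ 16. → (0, 16)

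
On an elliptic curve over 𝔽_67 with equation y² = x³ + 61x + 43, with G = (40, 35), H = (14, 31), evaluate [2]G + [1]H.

(48, 47)

First 2G:
Repeated addition: build up to 2G.
2G: tangent at (40, 35): λ = (3·40² + 61)/(2·35) ≡ 37/3. 3⁻¹ ≡ 45 (mod 67) since 3·45 = 135 ≡ 1, so λ ≡ 37·45 ≡ 57.
  x = λ² - 40 - 40 = 3249 - 80 ≡ 20; y = λ·(40 - 20) - 35 ≡ 33. → (20, 33)
2G = (20, 33).
Finally 2G + H:
(20, 33) + (14, 31). λ = (31 - 33)/(14 - 20) ≡ 65/61 mod 67. 61⁻¹ ≡ 11 (mod 67), so λ ≡ 45.
  x = λ² - 20 - 14 = 2025 - 34 ≡ 48; y = λ·(20 - 48) - 33 ≡ 47. → (48, 47)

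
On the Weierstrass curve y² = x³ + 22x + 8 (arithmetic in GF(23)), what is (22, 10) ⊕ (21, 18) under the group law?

(21, 5)

(22, 10) + (21, 18). λ = (18 - 10)/(21 - 22) ≡ 8/22 mod 23. 22⁻¹ ≡ 22 (mod 23) since 22·22 = 484 ≡ 1, so λ ≡ 15.
  x = λ² - 22 - 21 = 225 - 43 ≡ 21; y = λ·(22 - 21) - 10 ≡ 5. → (21, 5)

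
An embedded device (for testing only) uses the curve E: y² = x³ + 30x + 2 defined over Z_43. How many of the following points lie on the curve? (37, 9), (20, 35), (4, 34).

0

(37, 9): 9² ≡ 38, rhs ≡ 36 → off.
(20, 35): 35² ≡ 21, rhs ≡ 2 → off.
(4, 34): 34² ≡ 38, rhs ≡ 14 → off.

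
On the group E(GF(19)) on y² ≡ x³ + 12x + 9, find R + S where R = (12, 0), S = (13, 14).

(0, 16)

(12, 0) + (13, 14). λ = (14 - 0)/(13 - 12) ≡ 14/1 mod 19. 1⁻¹ ≡ 1 (mod 19), so λ ≡ 14.
  x = λ² - 12 - 13 = 196 - 25 ≡ 0; y = λ·(12 - 0) - 0 ≡ 16. → (0, 16)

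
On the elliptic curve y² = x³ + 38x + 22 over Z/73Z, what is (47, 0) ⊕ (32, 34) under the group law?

(47, 0) + (32, 34). λ = (34 - 0)/(32 - 47) ≡ 34/58 mod 73. 58⁻¹ ≡ 34 (mod 73) since 58·34 = 1972 ≡ 1, so λ ≡ 61.
  x = λ² - 47 - 32 = 3721 - 79 ≡ 65; y = λ·(47 - 65) - 0 ≡ 70. → (65, 70)

(65, 70)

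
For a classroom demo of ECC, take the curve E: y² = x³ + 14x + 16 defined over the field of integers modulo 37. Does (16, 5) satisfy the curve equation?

y² = 5² ≡ 25; x³ + 14x + 16 = 4336 ≡ 7 (mod 37). 25 ≠ 7.

no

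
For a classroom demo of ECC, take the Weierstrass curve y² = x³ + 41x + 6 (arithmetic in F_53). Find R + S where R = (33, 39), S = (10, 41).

(33, 39) + (10, 41). λ = (41 - 39)/(10 - 33) ≡ 2/30 mod 53. 30⁻¹ ≡ 23 (mod 53), so λ ≡ 46.
  x = λ² - 33 - 10 = 2116 - 43 ≡ 6; y = λ·(33 - 6) - 39 ≡ 37. → (6, 37)

(6, 37)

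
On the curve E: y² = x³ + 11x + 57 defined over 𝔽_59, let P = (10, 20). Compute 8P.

(58, 35)

Repeated addition: build up to 8P.
2P: tangent at (10, 20): λ = (3·10² + 11)/(2·20) ≡ 16/40. 40⁻¹ ≡ 31 (mod 59) since 40·31 = 1240 ≡ 1, so λ ≡ 16·31 ≡ 24.
  x = λ² - 10 - 10 = 576 - 20 ≡ 25; y = λ·(10 - 25) - 20 ≡ 33. → (25, 33)
3P: (25, 33) + (10, 20). λ = (20 - 33)/(10 - 25) ≡ 46/44 mod 59. 44⁻¹ ≡ 55 (mod 59), so λ ≡ 52.
  x = λ² - 25 - 10 = 2704 - 35 ≡ 14; y = λ·(25 - 14) - 33 ≡ 8. → (14, 8)
4P: (14, 8) + (10, 20). λ = (20 - 8)/(10 - 14) ≡ 12/55 mod 59. 55⁻¹ ≡ 44 (mod 59), so λ ≡ 56.
  x = λ² - 14 - 10 = 3136 - 24 ≡ 44; y = λ·(14 - 44) - 8 ≡ 23. → (44, 23)
5P: (44, 23) + (10, 20). λ = (20 - 23)/(10 - 44) ≡ 56/25 mod 59. 25⁻¹ ≡ 26 (mod 59), so λ ≡ 40.
  x = λ² - 44 - 10 = 1600 - 54 ≡ 12; y = λ·(44 - 12) - 23 ≡ 18. → (12, 18)
6P: (12, 18) + (10, 20). λ = (20 - 18)/(10 - 12) ≡ 2/57 mod 59. 57⁻¹ ≡ 29 (mod 59) since 57·29 = 1653 ≡ 1, so λ ≡ 58.
  x = λ² - 12 - 10 = 3364 - 22 ≡ 38; y = λ·(12 - 38) - 18 ≡ 8. → (38, 8)
7P: (38, 8) + (10, 20). λ = (20 - 8)/(10 - 38) ≡ 12/31 mod 59. 31⁻¹ ≡ 40 (mod 59), so λ ≡ 8.
  x = λ² - 38 - 10 = 64 - 48 ≡ 16; y = λ·(38 - 16) - 8 ≡ 50. → (16, 50)
8P: (16, 50) + (10, 20). λ = (20 - 50)/(10 - 16) ≡ 29/53 mod 59. 53⁻¹ ≡ 49 (mod 59), so λ ≡ 5.
  x = λ² - 16 - 10 = 25 - 26 ≡ 58; y = λ·(16 - 58) - 50 ≡ 35. → (58, 35)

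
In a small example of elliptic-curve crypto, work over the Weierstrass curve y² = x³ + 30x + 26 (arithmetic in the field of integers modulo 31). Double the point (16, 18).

(9, 8)

tangent at (16, 18): λ = (3·16² + 30)/(2·18) ≡ 23/5. 5⁻¹ ≡ 25 (mod 31) since 5·25 = 125 ≡ 1, so λ ≡ 23·25 ≡ 17.
  x = λ² - 16 - 16 = 289 - 32 ≡ 9; y = λ·(16 - 9) - 18 ≡ 8. → (9, 8)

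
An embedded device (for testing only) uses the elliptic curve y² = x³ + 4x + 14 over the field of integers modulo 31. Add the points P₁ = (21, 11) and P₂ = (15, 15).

(21, 11) + (15, 15). λ = (15 - 11)/(15 - 21) ≡ 4/25 mod 31. 25⁻¹ ≡ 5 (mod 31), so λ ≡ 20.
  x = λ² - 21 - 15 = 400 - 36 ≡ 23; y = λ·(21 - 23) - 11 ≡ 11. → (23, 11)

(23, 11)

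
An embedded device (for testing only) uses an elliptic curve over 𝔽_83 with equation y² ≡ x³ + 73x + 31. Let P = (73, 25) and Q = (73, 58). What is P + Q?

O

The two points share x = 73 and their y-coordinates satisfy 25 + 58 ≡ 0 (mod 83), so they are inverses. Their sum is ∞.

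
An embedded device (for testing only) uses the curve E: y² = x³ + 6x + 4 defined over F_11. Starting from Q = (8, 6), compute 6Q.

Double-and-add on 6 = (110)₂. Start with Q = (8, 6) for the leading 1-bit.
double: tangent at (8, 6): λ = (3·8² + 6)/(2·6) ≡ 0/1. 1⁻¹ ≡ 1 (mod 11), so λ ≡ 0·1 ≡ 0.
  x = λ² - 8 - 8 = 0 - 16 ≡ 6; y = λ·(8 - 6) - 6 ≡ 5. → (6, 5)
add Q: (6, 5) + (8, 6). λ = (6 - 5)/(8 - 6) ≡ 1/2 mod 11. 2⁻¹ ≡ 6 (mod 11), so λ ≡ 6.
  x = λ² - 6 - 8 = 36 - 14 ≡ 0; y = λ·(6 - 0) - 5 ≡ 9. → (0, 9)
double: tangent at (0, 9): λ = (3·0² + 6)/(2·9) ≡ 6/7. 7⁻¹ ≡ 8 (mod 11), so λ ≡ 6·8 ≡ 4.
  x = λ² - 0 - 0 = 16 - 0 ≡ 5; y = λ·(0 - 5) - 9 ≡ 4. → (5, 4)

(5, 4)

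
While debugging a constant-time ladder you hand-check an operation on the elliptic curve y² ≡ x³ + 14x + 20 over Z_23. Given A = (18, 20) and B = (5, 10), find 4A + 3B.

(5, 10)

First 4A:
Repeated addition: build up to 4A.
2A: tangent at (18, 20): λ = (3·18² + 14)/(2·20) ≡ 20/17. 17⁻¹ ≡ 19 (mod 23), so λ ≡ 20·19 ≡ 12.
  x = λ² - 18 - 18 = 144 - 36 ≡ 16; y = λ·(18 - 16) - 20 ≡ 4. → (16, 4)
3A: (16, 4) + (18, 20). λ = (20 - 4)/(18 - 16) ≡ 16/2 mod 23. 2⁻¹ ≡ 12 (mod 23), so λ ≡ 8.
  x = λ² - 16 - 18 = 64 - 34 ≡ 7; y = λ·(16 - 7) - 4 ≡ 22. → (7, 22)
4A: (7, 22) + (18, 20). λ = (20 - 22)/(18 - 7) ≡ 21/11 mod 23. 11⁻¹ ≡ 21 (mod 23), so λ ≡ 4.
  x = λ² - 7 - 18 = 16 - 25 ≡ 14; y = λ·(7 - 14) - 22 ≡ 19. → (14, 19)
4A = (14, 19).
Next 3B:
Repeated addition: build up to 3B.
2B: tangent at (5, 10): λ = (3·5² + 14)/(2·10) ≡ 20/20. 20⁻¹ ≡ 15 (mod 23), so λ ≡ 20·15 ≡ 1.
  x = λ² - 5 - 5 = 1 - 10 ≡ 14; y = λ·(5 - 14) - 10 ≡ 4. → (14, 4)
3B: (14, 4) + (5, 10). λ = (10 - 4)/(5 - 14) ≡ 6/14 mod 23. 14⁻¹ ≡ 5 (mod 23), so λ ≡ 7.
  x = λ² - 14 - 5 = 49 - 19 ≡ 7; y = λ·(14 - 7) - 4 ≡ 22. → (7, 22)
3B = (7, 22).
Finally 4A + 3B:
(14, 19) + (7, 22). λ = (22 - 19)/(7 - 14) ≡ 3/16 mod 23. 16⁻¹ ≡ 13 (mod 23), so λ ≡ 16.
  x = λ² - 14 - 7 = 256 - 21 ≡ 5; y = λ·(14 - 5) - 19 ≡ 10. → (5, 10)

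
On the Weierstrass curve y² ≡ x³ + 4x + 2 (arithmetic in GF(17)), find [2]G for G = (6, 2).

(7, 4)

tangent at (6, 2): λ = (3·6² + 4)/(2·2) ≡ 10/4. 4⁻¹ ≡ 13 (mod 17) since 4·13 = 52 ≡ 1, so λ ≡ 10·13 ≡ 11.
  x = λ² - 6 - 6 = 121 - 12 ≡ 7; y = λ·(6 - 7) - 2 ≡ 4. → (7, 4)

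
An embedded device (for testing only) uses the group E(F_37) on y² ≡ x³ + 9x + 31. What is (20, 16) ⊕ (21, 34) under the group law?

(20, 16) + (21, 34). λ = (34 - 16)/(21 - 20) ≡ 18/1 mod 37. 1⁻¹ ≡ 1 (mod 37), so λ ≡ 18.
  x = λ² - 20 - 21 = 324 - 41 ≡ 24; y = λ·(20 - 24) - 16 ≡ 23. → (24, 23)

(24, 23)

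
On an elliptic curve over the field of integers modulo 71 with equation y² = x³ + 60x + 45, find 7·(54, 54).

Write G = (54, 54).
Repeated addition: build up to 7G.
2G: tangent at (54, 54): λ = (3·54² + 60)/(2·54) ≡ 4/37. 37⁻¹ ≡ 48 (mod 71) since 37·48 = 1776 ≡ 1, so λ ≡ 4·48 ≡ 50.
  x = λ² - 54 - 54 = 2500 - 108 ≡ 49; y = λ·(54 - 49) - 54 ≡ 54. → (49, 54)
3G: (49, 54) + (54, 54). λ = (54 - 54)/(54 - 49) ≡ 0/5 mod 71. 5⁻¹ ≡ 57 (mod 71), so λ ≡ 0.
  x = λ² - 49 - 54 = 0 - 103 ≡ 39; y = λ·(49 - 39) - 54 ≡ 17. → (39, 17)
4G: (39, 17) + (54, 54). λ = (54 - 17)/(54 - 39) ≡ 37/15 mod 71. 15⁻¹ ≡ 19 (mod 71) since 15·19 = 285 ≡ 1, so λ ≡ 64.
  x = λ² - 39 - 54 = 4096 - 93 ≡ 27; y = λ·(39 - 27) - 17 ≡ 41. → (27, 41)
5G: (27, 41) + (54, 54). λ = (54 - 41)/(54 - 27) ≡ 13/27 mod 71. 27⁻¹ ≡ 50 (mod 71), so λ ≡ 11.
  x = λ² - 27 - 54 = 121 - 81 ≡ 40; y = λ·(27 - 40) - 41 ≡ 29. → (40, 29)
6G: (40, 29) + (54, 54). λ = (54 - 29)/(54 - 40) ≡ 25/14 mod 71. 14⁻¹ ≡ 66 (mod 71), so λ ≡ 17.
  x = λ² - 40 - 54 = 289 - 94 ≡ 53; y = λ·(40 - 53) - 29 ≡ 34. → (53, 34)
7G: (53, 34) + (54, 54). λ = (54 - 34)/(54 - 53) ≡ 20/1 mod 71. 1⁻¹ ≡ 1 (mod 71), so λ ≡ 20.
  x = λ² - 53 - 54 = 400 - 107 ≡ 9; y = λ·(53 - 9) - 34 ≡ 65. → (9, 65)

(9, 65)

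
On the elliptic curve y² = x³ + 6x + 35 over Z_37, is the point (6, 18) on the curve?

y² = 18² ≡ 28; x³ + 6x + 35 = 287 ≡ 28 (mod 37). 28 = 28.

yes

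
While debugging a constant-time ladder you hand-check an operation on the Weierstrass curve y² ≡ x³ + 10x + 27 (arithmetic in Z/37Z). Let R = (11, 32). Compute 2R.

tangent at (11, 32): λ = (3·11² + 10)/(2·32) ≡ 3/27. 27⁻¹ ≡ 11 (mod 37), so λ ≡ 3·11 ≡ 33.
  x = λ² - 11 - 11 = 1089 - 22 ≡ 31; y = λ·(11 - 31) - 32 ≡ 11. → (31, 11)

(31, 11)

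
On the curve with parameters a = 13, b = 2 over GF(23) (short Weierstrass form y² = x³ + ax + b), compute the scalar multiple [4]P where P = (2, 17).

O

Double-and-add on 4 = (100)₂. Start with P = (2, 17) for the leading 1-bit.
double: tangent at (2, 17): λ = (3·2² + 13)/(2·17) ≡ 2/11. 11⁻¹ ≡ 21 (mod 23) since 11·21 = 231 ≡ 1, so λ ≡ 2·21 ≡ 19.
  x = λ² - 2 - 2 = 361 - 4 ≡ 12; y = λ·(2 - 12) - 17 ≡ 0. → (12, 0)
double: (12, 0) + (12, 0): same x and y₁ ≡ -y₂, so the sum is the point at infinity.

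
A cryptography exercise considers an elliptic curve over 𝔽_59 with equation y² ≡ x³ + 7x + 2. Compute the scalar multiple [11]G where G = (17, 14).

(11, 42)

Repeated addition: build up to 11G.
2G: tangent at (17, 14): λ = (3·17² + 7)/(2·14) ≡ 48/28. 28⁻¹ ≡ 19 (mod 59) since 28·19 = 532 ≡ 1, so λ ≡ 48·19 ≡ 27.
  x = λ² - 17 - 17 = 729 - 34 ≡ 46; y = λ·(17 - 46) - 14 ≡ 29. → (46, 29)
3G: (46, 29) + (17, 14). λ = (14 - 29)/(17 - 46) ≡ 44/30 mod 59. 30⁻¹ ≡ 2 (mod 59) since 30·2 = 60 ≡ 1, so λ ≡ 29.
  x = λ² - 46 - 17 = 841 - 63 ≡ 11; y = λ·(46 - 11) - 29 ≡ 42. → (11, 42)
4G: (11, 42) + (17, 14). λ = (14 - 42)/(17 - 11) ≡ 31/6 mod 59. 6⁻¹ ≡ 10 (mod 59), so λ ≡ 15.
  x = λ² - 11 - 17 = 225 - 28 ≡ 20; y = λ·(11 - 20) - 42 ≡ 0. → (20, 0)
5G: (20, 0) + (17, 14). λ = (14 - 0)/(17 - 20) ≡ 14/56 mod 59. 56⁻¹ ≡ 39 (mod 59), so λ ≡ 15.
  x = λ² - 20 - 17 = 225 - 37 ≡ 11; y = λ·(20 - 11) - 0 ≡ 17. → (11, 17)
6G: (11, 17) + (17, 14). λ = (14 - 17)/(17 - 11) ≡ 56/6 mod 59. 6⁻¹ ≡ 10 (mod 59), so λ ≡ 29.
  x = λ² - 11 - 17 = 841 - 28 ≡ 46; y = λ·(11 - 46) - 17 ≡ 30. → (46, 30)
7G: (46, 30) + (17, 14). λ = (14 - 30)/(17 - 46) ≡ 43/30 mod 59. 30⁻¹ ≡ 2 (mod 59), so λ ≡ 27.
  x = λ² - 46 - 17 = 729 - 63 ≡ 17; y = λ·(46 - 17) - 30 ≡ 45. → (17, 45)
8G: (17, 45) + (17, 14): same x and y₁ ≡ -y₂, so the sum is O.
9G: O + (17, 14) = (17, 14) (identity).
10G: tangent at (17, 14): λ = (3·17² + 7)/(2·14) ≡ 48/28. 28⁻¹ ≡ 19 (mod 59), so λ ≡ 48·19 ≡ 27.
  x = λ² - 17 - 17 = 729 - 34 ≡ 46; y = λ·(17 - 46) - 14 ≡ 29. → (46, 29)
11G: (46, 29) + (17, 14). λ = (14 - 29)/(17 - 46) ≡ 44/30 mod 59. 30⁻¹ ≡ 2 (mod 59) since 30·2 = 60 ≡ 1, so λ ≡ 29.
  x = λ² - 46 - 17 = 841 - 63 ≡ 11; y = λ·(46 - 11) - 29 ≡ 42. → (11, 42)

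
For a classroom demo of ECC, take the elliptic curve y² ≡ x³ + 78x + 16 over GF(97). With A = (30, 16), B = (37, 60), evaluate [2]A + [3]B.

(24, 17)

First 2A:
Repeated addition: build up to 2A.
2A: tangent at (30, 16): λ = (3·30² + 78)/(2·16) ≡ 62/32. 32⁻¹ ≡ 94 (mod 97), so λ ≡ 62·94 ≡ 8.
  x = λ² - 30 - 30 = 64 - 60 ≡ 4; y = λ·(30 - 4) - 16 ≡ 95. → (4, 95)
2A = (4, 95).
Next 3B:
Repeated addition: build up to 3B.
2B: tangent at (37, 60): λ = (3·37² + 78)/(2·60) ≡ 14/23. 23⁻¹ ≡ 38 (mod 97) since 23·38 = 874 ≡ 1, so λ ≡ 14·38 ≡ 47.
  x = λ² - 37 - 37 = 2209 - 74 ≡ 1; y = λ·(37 - 1) - 60 ≡ 80. → (1, 80)
3B: (1, 80) + (37, 60). λ = (60 - 80)/(37 - 1) ≡ 77/36 mod 97. 36⁻¹ ≡ 62 (mod 97), so λ ≡ 21.
  x = λ² - 1 - 37 = 441 - 38 ≡ 15; y = λ·(1 - 15) - 80 ≡ 14. → (15, 14)
3B = (15, 14).
Finally 2A + 3B:
(4, 95) + (15, 14). λ = (14 - 95)/(15 - 4) ≡ 16/11 mod 97. 11⁻¹ ≡ 53 (mod 97) since 11·53 = 583 ≡ 1, so λ ≡ 72.
  x = λ² - 4 - 15 = 5184 - 19 ≡ 24; y = λ·(4 - 24) - 95 ≡ 17. → (24, 17)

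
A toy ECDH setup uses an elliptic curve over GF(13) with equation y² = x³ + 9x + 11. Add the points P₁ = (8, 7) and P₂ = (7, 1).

(8, 6)

(8, 7) + (7, 1). λ = (1 - 7)/(7 - 8) ≡ 7/12 mod 13. 12⁻¹ ≡ 12 (mod 13), so λ ≡ 6.
  x = λ² - 8 - 7 = 36 - 15 ≡ 8; y = λ·(8 - 8) - 7 ≡ 6. → (8, 6)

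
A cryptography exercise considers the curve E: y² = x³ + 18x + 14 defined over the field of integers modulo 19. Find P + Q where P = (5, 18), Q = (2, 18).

(5, 18) + (2, 18). λ = (18 - 18)/(2 - 5) ≡ 0/16 mod 19. 16⁻¹ ≡ 6 (mod 19) since 16·6 = 96 ≡ 1, so λ ≡ 0.
  x = λ² - 5 - 2 = 0 - 7 ≡ 12; y = λ·(5 - 12) - 18 ≡ 1. → (12, 1)

(12, 1)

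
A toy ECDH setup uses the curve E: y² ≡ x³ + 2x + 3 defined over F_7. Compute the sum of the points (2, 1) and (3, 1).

(2, 6)

(2, 1) + (3, 1). λ = (1 - 1)/(3 - 2) ≡ 0/1 mod 7. 1⁻¹ ≡ 1 (mod 7) since 1·1 = 1 ≡ 1, so λ ≡ 0.
  x = λ² - 2 - 3 = 0 - 5 ≡ 2; y = λ·(2 - 2) - 1 ≡ 6. → (2, 6)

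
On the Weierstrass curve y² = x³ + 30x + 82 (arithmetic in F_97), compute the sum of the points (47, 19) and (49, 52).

(47, 19) + (49, 52). λ = (52 - 19)/(49 - 47) ≡ 33/2 mod 97. 2⁻¹ ≡ 49 (mod 97) since 2·49 = 98 ≡ 1, so λ ≡ 65.
  x = λ² - 47 - 49 = 4225 - 96 ≡ 55; y = λ·(47 - 55) - 19 ≡ 43. → (55, 43)

(55, 43)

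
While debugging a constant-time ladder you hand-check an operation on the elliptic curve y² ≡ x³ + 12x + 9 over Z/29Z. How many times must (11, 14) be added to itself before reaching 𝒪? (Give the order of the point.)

3

2P: tangent at (11, 14): λ = (3·11² + 12)/(2·14) ≡ 27/28. 28⁻¹ ≡ 28 (mod 29) since 28·28 = 784 ≡ 1, so λ ≡ 27·28 ≡ 2.
  x = λ² - 11 - 11 = 4 - 22 ≡ 11; y = λ·(11 - 11) - 14 ≡ 15. → (11, 15)
3P: (11, 15) + (11, 14): same x and y₁ ≡ -y₂, so the sum is 𝒪.
3P = 𝒪, so the order is 3.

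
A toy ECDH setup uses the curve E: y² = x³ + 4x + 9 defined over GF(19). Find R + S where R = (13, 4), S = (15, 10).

(13, 4) + (15, 10). λ = (10 - 4)/(15 - 13) ≡ 6/2 mod 19. 2⁻¹ ≡ 10 (mod 19), so λ ≡ 3.
  x = λ² - 13 - 15 = 9 - 28 ≡ 0; y = λ·(13 - 0) - 4 ≡ 16. → (0, 16)

(0, 16)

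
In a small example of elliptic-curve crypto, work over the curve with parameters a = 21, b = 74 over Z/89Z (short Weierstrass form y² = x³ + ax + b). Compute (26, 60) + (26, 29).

The two points share x = 26 and their y-coordinates satisfy 60 + 29 ≡ 0 (mod 89), so they are inverses. Their sum is O.

O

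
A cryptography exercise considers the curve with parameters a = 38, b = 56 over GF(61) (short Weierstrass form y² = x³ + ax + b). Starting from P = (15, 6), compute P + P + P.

Repeated addition: build up to 3P.
2P: tangent at (15, 6): λ = (3·15² + 38)/(2·6) ≡ 42/12. 12⁻¹ ≡ 56 (mod 61), so λ ≡ 42·56 ≡ 34.
  x = λ² - 15 - 15 = 1156 - 30 ≡ 28; y = λ·(15 - 28) - 6 ≡ 40. → (28, 40)
3P: (28, 40) + (15, 6). λ = (6 - 40)/(15 - 28) ≡ 27/48 mod 61. 48⁻¹ ≡ 14 (mod 61), so λ ≡ 12.
  x = λ² - 28 - 15 = 144 - 43 ≡ 40; y = λ·(28 - 40) - 40 ≡ 60. → (40, 60)

(40, 60)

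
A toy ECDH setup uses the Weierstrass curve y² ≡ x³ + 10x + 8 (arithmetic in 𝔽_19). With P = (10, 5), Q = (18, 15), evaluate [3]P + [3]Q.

First 3P:
Repeated addition: build up to 3P.
2P: tangent at (10, 5): λ = (3·10² + 10)/(2·5) ≡ 6/10. 10⁻¹ ≡ 2 (mod 19) since 10·2 = 20 ≡ 1, so λ ≡ 6·2 ≡ 12.
  x = λ² - 10 - 10 = 144 - 20 ≡ 10; y = λ·(10 - 10) - 5 ≡ 14. → (10, 14)
3P: (10, 14) + (10, 5): same x and y₁ ≡ -y₂, so the sum is O.
3P = O.
Next 3Q:
Repeated addition: build up to 3Q.
2Q: tangent at (18, 15): λ = (3·18² + 10)/(2·15) ≡ 13/11. 11⁻¹ ≡ 7 (mod 19), so λ ≡ 13·7 ≡ 15.
  x = λ² - 18 - 18 = 225 - 36 ≡ 18; y = λ·(18 - 18) - 15 ≡ 4. → (18, 4)
3Q: (18, 4) + (18, 15): same x and y₁ ≡ -y₂, so the sum is O.
3Q = O.
Finally 3P + 3Q:
O + O = O (identity).

O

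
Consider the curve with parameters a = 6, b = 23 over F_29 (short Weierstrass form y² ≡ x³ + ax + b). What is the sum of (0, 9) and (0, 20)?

The two points share x = 0 and their y-coordinates satisfy 9 + 20 ≡ 0 (mod 29), so they are inverses. Their sum is 𝒪.

O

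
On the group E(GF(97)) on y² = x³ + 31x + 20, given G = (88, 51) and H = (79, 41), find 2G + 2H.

First 2G:
Repeated addition: build up to 2G.
2G: tangent at (88, 51): λ = (3·88² + 31)/(2·51) ≡ 80/5. 5⁻¹ ≡ 39 (mod 97), so λ ≡ 80·39 ≡ 16.
  x = λ² - 88 - 88 = 256 - 176 ≡ 80; y = λ·(88 - 80) - 51 ≡ 77. → (80, 77)
2G = (80, 77).
Next 2H:
Repeated addition: build up to 2H.
2H: tangent at (79, 41): λ = (3·79² + 31)/(2·41) ≡ 33/82. 82⁻¹ ≡ 84 (mod 97) since 82·84 = 6888 ≡ 1, so λ ≡ 33·84 ≡ 56.
  x = λ² - 79 - 79 = 3136 - 158 ≡ 68; y = λ·(79 - 68) - 41 ≡ 90. → (68, 90)
2H = (68, 90).
Finally 2G + 2H:
(80, 77) + (68, 90). λ = (90 - 77)/(68 - 80) ≡ 13/85 mod 97. 85⁻¹ ≡ 8 (mod 97) since 85·8 = 680 ≡ 1, so λ ≡ 7.
  x = λ² - 80 - 68 = 49 - 148 ≡ 95; y = λ·(80 - 95) - 77 ≡ 12. → (95, 12)

(95, 12)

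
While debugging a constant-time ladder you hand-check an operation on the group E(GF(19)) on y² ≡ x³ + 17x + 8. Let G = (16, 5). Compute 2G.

tangent at (16, 5): λ = (3·16² + 17)/(2·5) ≡ 6/10. 10⁻¹ ≡ 2 (mod 19), so λ ≡ 6·2 ≡ 12.
  x = λ² - 16 - 16 = 144 - 32 ≡ 17; y = λ·(16 - 17) - 5 ≡ 2. → (17, 2)

(17, 2)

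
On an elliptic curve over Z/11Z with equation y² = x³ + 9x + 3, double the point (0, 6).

tangent at (0, 6): λ = (3·0² + 9)/(2·6) ≡ 9/1. 1⁻¹ ≡ 1 (mod 11), so λ ≡ 9·1 ≡ 9.
  x = λ² - 0 - 0 = 81 - 0 ≡ 4; y = λ·(0 - 4) - 6 ≡ 2. → (4, 2)

(4, 2)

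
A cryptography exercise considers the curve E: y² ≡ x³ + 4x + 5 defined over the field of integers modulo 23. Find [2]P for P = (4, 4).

tangent at (4, 4): λ = (3·4² + 4)/(2·4) ≡ 6/8. 8⁻¹ ≡ 3 (mod 23) since 8·3 = 24 ≡ 1, so λ ≡ 6·3 ≡ 18.
  x = λ² - 4 - 4 = 324 - 8 ≡ 17; y = λ·(4 - 17) - 4 ≡ 15. → (17, 15)

(17, 15)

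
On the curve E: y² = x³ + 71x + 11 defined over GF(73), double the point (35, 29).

(6, 19)

tangent at (35, 29): λ = (3·35² + 71)/(2·29) ≡ 23/58. 58⁻¹ ≡ 34 (mod 73), so λ ≡ 23·34 ≡ 52.
  x = λ² - 35 - 35 = 2704 - 70 ≡ 6; y = λ·(35 - 6) - 29 ≡ 19. → (6, 19)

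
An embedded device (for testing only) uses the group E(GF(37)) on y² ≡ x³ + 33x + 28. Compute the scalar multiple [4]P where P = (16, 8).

Repeated addition: build up to 4P.
2P: tangent at (16, 8): λ = (3·16² + 33)/(2·8) ≡ 24/16. 16⁻¹ ≡ 7 (mod 37), so λ ≡ 24·7 ≡ 20.
  x = λ² - 16 - 16 = 400 - 32 ≡ 35; y = λ·(16 - 35) - 8 ≡ 19. → (35, 19)
3P: (35, 19) + (16, 8). λ = (8 - 19)/(16 - 35) ≡ 26/18 mod 37. 18⁻¹ ≡ 35 (mod 37), so λ ≡ 22.
  x = λ² - 35 - 16 = 484 - 51 ≡ 26; y = λ·(35 - 26) - 19 ≡ 31. → (26, 31)
4P: (26, 31) + (16, 8). λ = (8 - 31)/(16 - 26) ≡ 14/27 mod 37. 27⁻¹ ≡ 11 (mod 37) since 27·11 = 297 ≡ 1, so λ ≡ 6.
  x = λ² - 26 - 16 = 36 - 42 ≡ 31; y = λ·(26 - 31) - 31 ≡ 13. → (31, 13)

(31, 13)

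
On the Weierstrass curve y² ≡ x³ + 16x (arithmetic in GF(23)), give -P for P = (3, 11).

(3, 12)

-(3, 11) = (3, -11 mod 23) = (3, 12).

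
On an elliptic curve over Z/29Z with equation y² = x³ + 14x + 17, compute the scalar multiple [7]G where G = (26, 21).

Double-and-add on 7 = (111)₂. Start with G = (26, 21) for the leading 1-bit.
double: tangent at (26, 21): λ = (3·26² + 14)/(2·21) ≡ 12/13. 13⁻¹ ≡ 9 (mod 29) since 13·9 = 117 ≡ 1, so λ ≡ 12·9 ≡ 21.
  x = λ² - 26 - 26 = 441 - 52 ≡ 12; y = λ·(26 - 12) - 21 ≡ 12. → (12, 12)
add G: (12, 12) + (26, 21). λ = (21 - 12)/(26 - 12) ≡ 9/14 mod 29. 14⁻¹ ≡ 27 (mod 29) since 14·27 = 378 ≡ 1, so λ ≡ 11.
  x = λ² - 12 - 26 = 121 - 38 ≡ 25; y = λ·(12 - 25) - 12 ≡ 19. → (25, 19)
double: tangent at (25, 19): λ = (3·25² + 14)/(2·19) ≡ 4/9. 9⁻¹ ≡ 13 (mod 29), so λ ≡ 4·13 ≡ 23.
  x = λ² - 25 - 25 = 529 - 50 ≡ 15; y = λ·(25 - 15) - 19 ≡ 8. → (15, 8)
add G: (15, 8) + (26, 21). λ = (21 - 8)/(26 - 15) ≡ 13/11 mod 29. 11⁻¹ ≡ 8 (mod 29) since 11·8 = 88 ≡ 1, so λ ≡ 17.
  x = λ² - 15 - 26 = 289 - 41 ≡ 16; y = λ·(15 - 16) - 8 ≡ 4. → (16, 4)

(16, 4)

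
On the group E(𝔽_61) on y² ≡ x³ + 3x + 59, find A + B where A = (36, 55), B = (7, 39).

(36, 55) + (7, 39). λ = (39 - 55)/(7 - 36) ≡ 45/32 mod 61. 32⁻¹ ≡ 21 (mod 61), so λ ≡ 30.
  x = λ² - 36 - 7 = 900 - 43 ≡ 3; y = λ·(36 - 3) - 55 ≡ 20. → (3, 20)

(3, 20)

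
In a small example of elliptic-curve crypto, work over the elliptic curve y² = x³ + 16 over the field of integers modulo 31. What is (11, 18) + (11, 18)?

tangent at (11, 18): λ = (3·11² + 0)/(2·18) ≡ 22/5. 5⁻¹ ≡ 25 (mod 31), so λ ≡ 22·25 ≡ 23.
  x = λ² - 11 - 11 = 529 - 22 ≡ 11; y = λ·(11 - 11) - 18 ≡ 13. → (11, 13)

(11, 13)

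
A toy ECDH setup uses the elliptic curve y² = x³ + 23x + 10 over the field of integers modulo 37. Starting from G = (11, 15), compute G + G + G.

Repeated addition: build up to 3G.
2G: tangent at (11, 15): λ = (3·11² + 23)/(2·15) ≡ 16/30. 30⁻¹ ≡ 21 (mod 37) since 30·21 = 630 ≡ 1, so λ ≡ 16·21 ≡ 3.
  x = λ² - 11 - 11 = 9 - 22 ≡ 24; y = λ·(11 - 24) - 15 ≡ 20. → (24, 20)
3G: (24, 20) + (11, 15). λ = (15 - 20)/(11 - 24) ≡ 32/24 mod 37. 24⁻¹ ≡ 17 (mod 37), so λ ≡ 26.
  x = λ² - 24 - 11 = 676 - 35 ≡ 12; y = λ·(24 - 12) - 20 ≡ 33. → (12, 33)

(12, 33)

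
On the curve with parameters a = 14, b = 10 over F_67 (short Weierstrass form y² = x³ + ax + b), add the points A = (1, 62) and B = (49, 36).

(43, 11)

(1, 62) + (49, 36). λ = (36 - 62)/(49 - 1) ≡ 41/48 mod 67. 48⁻¹ ≡ 7 (mod 67) since 48·7 = 336 ≡ 1, so λ ≡ 19.
  x = λ² - 1 - 49 = 361 - 50 ≡ 43; y = λ·(1 - 43) - 62 ≡ 11. → (43, 11)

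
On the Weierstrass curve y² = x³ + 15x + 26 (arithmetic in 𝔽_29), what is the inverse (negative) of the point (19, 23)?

-(19, 23) = (19, -23 mod 29) = (19, 6).

(19, 6)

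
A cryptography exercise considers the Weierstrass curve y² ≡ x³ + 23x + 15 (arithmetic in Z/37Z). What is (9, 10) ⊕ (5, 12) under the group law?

(14, 11)

(9, 10) + (5, 12). λ = (12 - 10)/(5 - 9) ≡ 2/33 mod 37. 33⁻¹ ≡ 9 (mod 37), so λ ≡ 18.
  x = λ² - 9 - 5 = 324 - 14 ≡ 14; y = λ·(9 - 14) - 10 ≡ 11. → (14, 11)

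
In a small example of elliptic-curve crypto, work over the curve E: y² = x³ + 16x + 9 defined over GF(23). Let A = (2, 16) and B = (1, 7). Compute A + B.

(2, 16) + (1, 7). λ = (7 - 16)/(1 - 2) ≡ 14/22 mod 23. 22⁻¹ ≡ 22 (mod 23) since 22·22 = 484 ≡ 1, so λ ≡ 9.
  x = λ² - 2 - 1 = 81 - 3 ≡ 9; y = λ·(2 - 9) - 16 ≡ 13. → (9, 13)

(9, 13)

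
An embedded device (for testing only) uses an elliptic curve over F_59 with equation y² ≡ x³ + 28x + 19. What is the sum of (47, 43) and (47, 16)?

The two points share x = 47 and their y-coordinates satisfy 43 + 16 ≡ 0 (mod 59), so they are inverses. Their sum is 𝒪.

O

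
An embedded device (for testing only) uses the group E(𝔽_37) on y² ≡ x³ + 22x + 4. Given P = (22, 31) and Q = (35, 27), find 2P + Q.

First 2P:
Repeated addition: build up to 2P.
2P: tangent at (22, 31): λ = (3·22² + 22)/(2·31) ≡ 31/25. 25⁻¹ ≡ 3 (mod 37) since 25·3 = 75 ≡ 1, so λ ≡ 31·3 ≡ 19.
  x = λ² - 22 - 22 = 361 - 44 ≡ 21; y = λ·(22 - 21) - 31 ≡ 25. → (21, 25)
2P = (21, 25).
Finally 2P + Q:
(21, 25) + (35, 27). λ = (27 - 25)/(35 - 21) ≡ 2/14 mod 37. 14⁻¹ ≡ 8 (mod 37), so λ ≡ 16.
  x = λ² - 21 - 35 = 256 - 56 ≡ 15; y = λ·(21 - 15) - 25 ≡ 34. → (15, 34)

(15, 34)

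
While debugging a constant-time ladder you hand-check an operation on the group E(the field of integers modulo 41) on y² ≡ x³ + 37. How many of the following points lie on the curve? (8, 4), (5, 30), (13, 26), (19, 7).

4

(8, 4): 4² ≡ 16, rhs ≡ 16 → on.
(5, 30): 30² ≡ 39, rhs ≡ 39 → on.
(13, 26): 26² ≡ 20, rhs ≡ 20 → on.
(19, 7): 7² ≡ 8, rhs ≡ 8 → on.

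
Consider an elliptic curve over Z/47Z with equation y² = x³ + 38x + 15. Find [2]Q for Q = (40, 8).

(1, 17)

tangent at (40, 8): λ = (3·40² + 38)/(2·8) ≡ 44/16. 16⁻¹ ≡ 3 (mod 47), so λ ≡ 44·3 ≡ 38.
  x = λ² - 40 - 40 = 1444 - 80 ≡ 1; y = λ·(40 - 1) - 8 ≡ 17. → (1, 17)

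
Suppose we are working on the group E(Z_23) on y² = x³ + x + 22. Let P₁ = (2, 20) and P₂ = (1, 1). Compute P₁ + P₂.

(2, 20) + (1, 1). λ = (1 - 20)/(1 - 2) ≡ 4/22 mod 23. 22⁻¹ ≡ 22 (mod 23), so λ ≡ 19.
  x = λ² - 2 - 1 = 361 - 3 ≡ 13; y = λ·(2 - 13) - 20 ≡ 1. → (13, 1)

(13, 1)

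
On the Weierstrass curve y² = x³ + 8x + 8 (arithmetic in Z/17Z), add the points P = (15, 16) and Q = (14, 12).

(4, 11)

(15, 16) + (14, 12). λ = (12 - 16)/(14 - 15) ≡ 13/16 mod 17. 16⁻¹ ≡ 16 (mod 17), so λ ≡ 4.
  x = λ² - 15 - 14 = 16 - 29 ≡ 4; y = λ·(15 - 4) - 16 ≡ 11. → (4, 11)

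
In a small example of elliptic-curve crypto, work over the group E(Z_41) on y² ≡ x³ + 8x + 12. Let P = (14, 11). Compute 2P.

(14, 30)

tangent at (14, 11): λ = (3·14² + 8)/(2·11) ≡ 22/22. 22⁻¹ ≡ 28 (mod 41) since 22·28 = 616 ≡ 1, so λ ≡ 22·28 ≡ 1.
  x = λ² - 14 - 14 = 1 - 28 ≡ 14; y = λ·(14 - 14) - 11 ≡ 30. → (14, 30)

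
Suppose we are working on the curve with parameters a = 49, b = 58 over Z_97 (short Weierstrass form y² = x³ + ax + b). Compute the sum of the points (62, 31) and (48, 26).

(48, 71)

(62, 31) + (48, 26). λ = (26 - 31)/(48 - 62) ≡ 92/83 mod 97. 83⁻¹ ≡ 90 (mod 97) since 83·90 = 7470 ≡ 1, so λ ≡ 35.
  x = λ² - 62 - 48 = 1225 - 110 ≡ 48; y = λ·(62 - 48) - 31 ≡ 71. → (48, 71)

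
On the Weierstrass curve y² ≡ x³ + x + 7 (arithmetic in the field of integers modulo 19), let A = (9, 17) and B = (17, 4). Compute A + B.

(9, 2)

(9, 17) + (17, 4). λ = (4 - 17)/(17 - 9) ≡ 6/8 mod 19. 8⁻¹ ≡ 12 (mod 19) since 8·12 = 96 ≡ 1, so λ ≡ 15.
  x = λ² - 9 - 17 = 225 - 26 ≡ 9; y = λ·(9 - 9) - 17 ≡ 2. → (9, 2)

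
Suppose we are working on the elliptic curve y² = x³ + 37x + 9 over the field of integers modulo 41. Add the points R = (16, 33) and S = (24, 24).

(16, 33) + (24, 24). λ = (24 - 33)/(24 - 16) ≡ 32/8 mod 41. 8⁻¹ ≡ 36 (mod 41), so λ ≡ 4.
  x = λ² - 16 - 24 = 16 - 40 ≡ 17; y = λ·(16 - 17) - 33 ≡ 4. → (17, 4)

(17, 4)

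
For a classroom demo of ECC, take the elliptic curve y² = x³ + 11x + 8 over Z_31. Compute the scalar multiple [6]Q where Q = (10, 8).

(5, 23)

Repeated addition: build up to 6Q.
2Q: tangent at (10, 8): λ = (3·10² + 11)/(2·8) ≡ 1/16. 16⁻¹ ≡ 2 (mod 31), so λ ≡ 1·2 ≡ 2.
  x = λ² - 10 - 10 = 4 - 20 ≡ 15; y = λ·(10 - 15) - 8 ≡ 13. → (15, 13)
3Q: (15, 13) + (10, 8). λ = (8 - 13)/(10 - 15) ≡ 26/26 mod 31. 26⁻¹ ≡ 6 (mod 31) since 26·6 = 156 ≡ 1, so λ ≡ 1.
  x = λ² - 15 - 10 = 1 - 25 ≡ 7; y = λ·(15 - 7) - 13 ≡ 26. → (7, 26)
4Q: (7, 26) + (10, 8). λ = (8 - 26)/(10 - 7) ≡ 13/3 mod 31. 3⁻¹ ≡ 21 (mod 31), so λ ≡ 25.
  x = λ² - 7 - 10 = 625 - 17 ≡ 19; y = λ·(7 - 19) - 26 ≡ 15. → (19, 15)
5Q: (19, 15) + (10, 8). λ = (8 - 15)/(10 - 19) ≡ 24/22 mod 31. 22⁻¹ ≡ 24 (mod 31) since 22·24 = 528 ≡ 1, so λ ≡ 18.
  x = λ² - 19 - 10 = 324 - 29 ≡ 16; y = λ·(19 - 16) - 15 ≡ 8. → (16, 8)
6Q: (16, 8) + (10, 8). λ = (8 - 8)/(10 - 16) ≡ 0/25 mod 31. 25⁻¹ ≡ 5 (mod 31), so λ ≡ 0.
  x = λ² - 16 - 10 = 0 - 26 ≡ 5; y = λ·(16 - 5) - 8 ≡ 23. → (5, 23)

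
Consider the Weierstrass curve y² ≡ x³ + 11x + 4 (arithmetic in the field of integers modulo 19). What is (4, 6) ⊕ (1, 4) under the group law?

(6, 18)

(4, 6) + (1, 4). λ = (4 - 6)/(1 - 4) ≡ 17/16 mod 19. 16⁻¹ ≡ 6 (mod 19), so λ ≡ 7.
  x = λ² - 4 - 1 = 49 - 5 ≡ 6; y = λ·(4 - 6) - 6 ≡ 18. → (6, 18)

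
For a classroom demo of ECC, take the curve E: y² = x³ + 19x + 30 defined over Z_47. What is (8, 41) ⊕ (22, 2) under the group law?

(25, 3)

(8, 41) + (22, 2). λ = (2 - 41)/(22 - 8) ≡ 8/14 mod 47. 14⁻¹ ≡ 37 (mod 47) since 14·37 = 518 ≡ 1, so λ ≡ 14.
  x = λ² - 8 - 22 = 196 - 30 ≡ 25; y = λ·(8 - 25) - 41 ≡ 3. → (25, 3)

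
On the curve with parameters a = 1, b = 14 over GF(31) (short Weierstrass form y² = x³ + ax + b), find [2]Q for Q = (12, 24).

tangent at (12, 24): λ = (3·12² + 1)/(2·24) ≡ 30/17. 17⁻¹ ≡ 11 (mod 31), so λ ≡ 30·11 ≡ 20.
  x = λ² - 12 - 12 = 400 - 24 ≡ 4; y = λ·(12 - 4) - 24 ≡ 12. → (4, 12)

(4, 12)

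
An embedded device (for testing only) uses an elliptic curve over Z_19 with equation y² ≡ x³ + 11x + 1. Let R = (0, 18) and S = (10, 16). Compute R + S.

(0, 18) + (10, 16). λ = (16 - 18)/(10 - 0) ≡ 17/10 mod 19. 10⁻¹ ≡ 2 (mod 19), so λ ≡ 15.
  x = λ² - 0 - 10 = 225 - 10 ≡ 6; y = λ·(0 - 6) - 18 ≡ 6. → (6, 6)

(6, 6)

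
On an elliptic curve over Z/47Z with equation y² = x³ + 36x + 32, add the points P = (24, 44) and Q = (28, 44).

(42, 3)

(24, 44) + (28, 44). λ = (44 - 44)/(28 - 24) ≡ 0/4 mod 47. 4⁻¹ ≡ 12 (mod 47), so λ ≡ 0.
  x = λ² - 24 - 28 = 0 - 52 ≡ 42; y = λ·(24 - 42) - 44 ≡ 3. → (42, 3)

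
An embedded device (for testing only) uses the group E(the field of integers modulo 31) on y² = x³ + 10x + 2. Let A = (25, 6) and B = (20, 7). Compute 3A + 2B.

First 3A:
Repeated addition: build up to 3A.
2A: tangent at (25, 6): λ = (3·25² + 10)/(2·6) ≡ 25/12. 12⁻¹ ≡ 13 (mod 31) since 12·13 = 156 ≡ 1, so λ ≡ 25·13 ≡ 15.
  x = λ² - 25 - 25 = 225 - 50 ≡ 20; y = λ·(25 - 20) - 6 ≡ 7. → (20, 7)
3A: (20, 7) + (25, 6). λ = (6 - 7)/(25 - 20) ≡ 30/5 mod 31. 5⁻¹ ≡ 25 (mod 31), so λ ≡ 6.
  x = λ² - 20 - 25 = 36 - 45 ≡ 22; y = λ·(20 - 22) - 7 ≡ 12. → (22, 12)
3A = (22, 12).
Next 2B:
Repeated addition: build up to 2B.
2B: tangent at (20, 7): λ = (3·20² + 10)/(2·7) ≡ 1/14. 14⁻¹ ≡ 20 (mod 31) since 14·20 = 280 ≡ 1, so λ ≡ 1·20 ≡ 20.
  x = λ² - 20 - 20 = 400 - 40 ≡ 19; y = λ·(20 - 19) - 7 ≡ 13. → (19, 13)
2B = (19, 13).
Finally 3A + 2B:
(22, 12) + (19, 13). λ = (13 - 12)/(19 - 22) ≡ 1/28 mod 31. 28⁻¹ ≡ 10 (mod 31), so λ ≡ 10.
  x = λ² - 22 - 19 = 100 - 41 ≡ 28; y = λ·(22 - 28) - 12 ≡ 21. → (28, 21)

(28, 21)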